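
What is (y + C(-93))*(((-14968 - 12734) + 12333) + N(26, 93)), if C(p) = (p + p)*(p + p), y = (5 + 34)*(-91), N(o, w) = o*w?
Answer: -402089697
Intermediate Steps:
y = -3549 (y = 39*(-91) = -3549)
C(p) = 4*p² (C(p) = (2*p)*(2*p) = 4*p²)
(y + C(-93))*(((-14968 - 12734) + 12333) + N(26, 93)) = (-3549 + 4*(-93)²)*(((-14968 - 12734) + 12333) + 26*93) = (-3549 + 4*8649)*((-27702 + 12333) + 2418) = (-3549 + 34596)*(-15369 + 2418) = 31047*(-12951) = -402089697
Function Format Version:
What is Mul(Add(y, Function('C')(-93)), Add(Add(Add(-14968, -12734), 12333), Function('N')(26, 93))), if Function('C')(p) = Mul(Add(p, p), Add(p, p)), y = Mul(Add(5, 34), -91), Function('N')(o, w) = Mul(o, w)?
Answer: -402089697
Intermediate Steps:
y = -3549 (y = Mul(39, -91) = -3549)
Function('C')(p) = Mul(4, Pow(p, 2)) (Function('C')(p) = Mul(Mul(2, p), Mul(2, p)) = Mul(4, Pow(p, 2)))
Mul(Add(y, Function('C')(-93)), Add(Add(Add(-14968, -12734), 12333), Function('N')(26, 93))) = Mul(Add(-3549, Mul(4, Pow(-93, 2))), Add(Add(Add(-14968, -12734), 12333), Mul(26, 93))) = Mul(Add(-3549, Mul(4, 8649)), Add(Add(-27702, 12333), 2418)) = Mul(Add(-3549, 34596), Add(-15369, 2418)) = Mul(31047, -12951) = -402089697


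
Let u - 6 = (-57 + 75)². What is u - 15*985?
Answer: -14445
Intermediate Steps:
u = 330 (u = 6 + (-57 + 75)² = 6 + 18² = 6 + 324 = 330)
u - 15*985 = 330 - 15*985 = 330 - 1*14775 = 330 - 14775 = -14445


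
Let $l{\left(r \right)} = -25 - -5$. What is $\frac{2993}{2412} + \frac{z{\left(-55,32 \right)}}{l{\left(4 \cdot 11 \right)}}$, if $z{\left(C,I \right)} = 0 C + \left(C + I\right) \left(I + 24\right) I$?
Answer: $\frac{24868213}{12060} \approx 2062.0$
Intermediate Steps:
$l{\left(r \right)} = -20$ ($l{\left(r \right)} = -25 + 5 = -20$)
$z{\left(C,I \right)} = I \left(24 + I\right) \left(C + I\right)$ ($z{\left(C,I \right)} = 0 + \left(C + I\right) \left(24 + I\right) I = 0 + \left(24 + I\right) \left(C + I\right) I = 0 + I \left(24 + I\right) \left(C + I\right) = I \left(24 + I\right) \left(C + I\right)$)
$\frac{2993}{2412} + \frac{z{\left(-55,32 \right)}}{l{\left(4 \cdot 11 \right)}} = \frac{2993}{2412} + \frac{32 \left(32^{2} + 24 \left(-55\right) + 24 \cdot 32 - 1760\right)}{-20} = 2993 \cdot \frac{1}{2412} + 32 \left(1024 - 1320 + 768 - 1760\right) \left(- \frac{1}{20}\right) = \frac{2993}{2412} + 32 \left(-1288\right) \left(- \frac{1}{20}\right) = \frac{2993}{2412} - - \frac{10304}{5} = \frac{2993}{2412} + \frac{10304}{5} = \frac{24868213}{12060}$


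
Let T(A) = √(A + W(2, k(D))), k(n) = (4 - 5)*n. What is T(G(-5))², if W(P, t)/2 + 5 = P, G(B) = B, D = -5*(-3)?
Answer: -11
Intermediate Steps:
D = 15
k(n) = -n
W(P, t) = -10 + 2*P
T(A) = √(-6 + A) (T(A) = √(A + (-10 + 2*2)) = √(A + (-10 + 4)) = √(A - 6) = √(-6 + A))
T(G(-5))² = (√(-6 - 5))² = (√(-11))² = (I*√11)² = -11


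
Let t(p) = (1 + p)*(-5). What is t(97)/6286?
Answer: -35/449 ≈ -0.077951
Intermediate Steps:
t(p) = -5 - 5*p
t(97)/6286 = (-5 - 5*97)/6286 = (-5 - 485)*(1/6286) = -490*1/6286 = -35/449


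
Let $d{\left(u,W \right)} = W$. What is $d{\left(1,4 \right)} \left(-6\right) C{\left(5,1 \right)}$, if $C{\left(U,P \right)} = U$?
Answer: $-120$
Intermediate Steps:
$d{\left(1,4 \right)} \left(-6\right) C{\left(5,1 \right)} = 4 \left(-6\right) 5 = \left(-24\right) 5 = -120$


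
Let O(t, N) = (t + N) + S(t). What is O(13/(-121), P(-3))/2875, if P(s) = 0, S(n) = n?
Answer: -26/347875 ≈ -7.4739e-5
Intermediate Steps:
O(t, N) = N + 2*t (O(t, N) = (t + N) + t = (N + t) + t = N + 2*t)
O(13/(-121), P(-3))/2875 = (0 + 2*(13/(-121)))/2875 = (0 + 2*(13*(-1/121)))*(1/2875) = (0 + 2*(-13/121))*(1/2875) = (0 - 26/121)*(1/2875) = -26/121*1/2875 = -26/347875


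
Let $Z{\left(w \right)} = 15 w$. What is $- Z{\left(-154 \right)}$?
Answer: $2310$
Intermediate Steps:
$- Z{\left(-154 \right)} = - 15 \left(-154\right) = \left(-1\right) \left(-2310\right) = 2310$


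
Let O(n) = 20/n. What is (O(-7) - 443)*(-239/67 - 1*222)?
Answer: 6738239/67 ≈ 1.0057e+5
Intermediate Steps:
(O(-7) - 443)*(-239/67 - 1*222) = (20/(-7) - 443)*(-239/67 - 1*222) = (20*(-1/7) - 443)*(-239*1/67 - 222) = (-20/7 - 443)*(-239/67 - 222) = -3121/7*(-15113/67) = 6738239/67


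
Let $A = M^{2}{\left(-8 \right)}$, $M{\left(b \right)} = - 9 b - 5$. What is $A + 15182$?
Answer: $19671$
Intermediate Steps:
$M{\left(b \right)} = -5 - 9 b$
$A = 4489$ ($A = \left(-5 - -72\right)^{2} = \left(-5 + 72\right)^{2} = 67^{2} = 4489$)
$A + 15182 = 4489 + 15182 = 19671$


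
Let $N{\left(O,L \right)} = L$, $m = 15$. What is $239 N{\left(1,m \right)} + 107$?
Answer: $3692$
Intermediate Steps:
$239 N{\left(1,m \right)} + 107 = 239 \cdot 15 + 107 = 3585 + 107 = 3692$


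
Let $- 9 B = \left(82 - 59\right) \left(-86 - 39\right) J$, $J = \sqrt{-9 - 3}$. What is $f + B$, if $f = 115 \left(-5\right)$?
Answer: $-575 + \frac{5750 i \sqrt{3}}{9} \approx -575.0 + 1106.6 i$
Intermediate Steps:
$J = 2 i \sqrt{3}$ ($J = \sqrt{-12} = 2 i \sqrt{3} \approx 3.4641 i$)
$B = \frac{5750 i \sqrt{3}}{9}$ ($B = - \frac{\left(82 - 59\right) \left(-86 - 39\right) 2 i \sqrt{3}}{9} = - \frac{23 \left(-125\right) 2 i \sqrt{3}}{9} = - \frac{\left(-2875\right) 2 i \sqrt{3}}{9} = - \frac{\left(-5750\right) i \sqrt{3}}{9} = \frac{5750 i \sqrt{3}}{9} \approx 1106.6 i$)
$f = -575$
$f + B = -575 + \frac{5750 i \sqrt{3}}{9}$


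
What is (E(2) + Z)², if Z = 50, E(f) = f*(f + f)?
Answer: 3364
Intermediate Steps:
E(f) = 2*f² (E(f) = f*(2*f) = 2*f²)
(E(2) + Z)² = (2*2² + 50)² = (2*4 + 50)² = (8 + 50)² = 58² = 3364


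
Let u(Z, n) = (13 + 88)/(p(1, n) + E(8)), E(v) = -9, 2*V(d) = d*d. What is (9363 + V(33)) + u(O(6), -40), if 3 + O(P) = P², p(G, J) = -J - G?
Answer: 148663/15 ≈ 9910.9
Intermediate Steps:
V(d) = d²/2 (V(d) = (d*d)/2 = d²/2)
p(G, J) = -G - J
O(P) = -3 + P²
u(Z, n) = 101/(-10 - n) (u(Z, n) = (13 + 88)/((-1*1 - n) - 9) = 101/((-1 - n) - 9) = 101/(-10 - n))
(9363 + V(33)) + u(O(6), -40) = (9363 + (½)*33²) - 101/(10 - 40) = (9363 + (½)*1089) - 101/(-30) = (9363 + 1089/2) - 101*(-1/30) = 19815/2 + 101/30 = 148663/15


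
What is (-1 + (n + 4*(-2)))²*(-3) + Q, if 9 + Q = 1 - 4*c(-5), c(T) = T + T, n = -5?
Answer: -556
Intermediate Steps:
c(T) = 2*T
Q = 32 (Q = -9 + (1 - 8*(-5)) = -9 + (1 - 4*(-10)) = -9 + (1 + 40) = -9 + 41 = 32)
(-1 + (n + 4*(-2)))²*(-3) + Q = (-1 + (-5 + 4*(-2)))²*(-3) + 32 = (-1 + (-5 - 8))²*(-3) + 32 = (-1 - 13)²*(-3) + 32 = (-14)²*(-3) + 32 = 196*(-3) + 32 = -588 + 32 = -556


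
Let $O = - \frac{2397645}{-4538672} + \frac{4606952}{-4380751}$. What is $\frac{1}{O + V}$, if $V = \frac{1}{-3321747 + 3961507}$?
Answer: $- \frac{49688339639271245}{26005062537795053} \approx -1.9107$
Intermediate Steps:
$O = - \frac{10405958316349}{19882791902672}$ ($O = \left(-2397645\right) \left(- \frac{1}{4538672}\right) + 4606952 \left(- \frac{1}{4380751}\right) = \frac{2397645}{4538672} - \frac{4606952}{4380751} = - \frac{10405958316349}{19882791902672} \approx -0.52337$)
$V = \frac{1}{639760} \approx 1.5631 \cdot 10^{-6}$
$\frac{1}{O + V} = \frac{1}{- \frac{10405958316349}{19882791902672} + \frac{1}{639760}} = \frac{1}{- \frac{26005062537795053}{49688339639271245}} = - \frac{49688339639271245}{26005062537795053}$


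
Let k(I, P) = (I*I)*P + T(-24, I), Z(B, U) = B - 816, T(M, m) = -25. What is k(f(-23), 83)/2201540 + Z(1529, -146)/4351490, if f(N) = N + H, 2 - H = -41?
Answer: 1326639807/87090720860 ≈ 0.015233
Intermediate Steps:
H = 43 (H = 2 - 1*(-41) = 2 + 41 = 43)
Z(B, U) = -816 + B
f(N) = 43 + N (f(N) = N + 43 = 43 + N)
k(I, P) = -25 + P*I**2 (k(I, P) = (I*I)*P - 25 = I**2*P - 25 = P*I**2 - 25 = -25 + P*I**2)
k(f(-23), 83)/2201540 + Z(1529, -146)/4351490 = (-25 + 83*(43 - 23)**2)/2201540 + (-816 + 1529)/4351490 = (-25 + 83*20**2)*(1/2201540) + 713*(1/4351490) = (-25 + 83*400)*(1/2201540) + 713/4351490 = (-25 + 33200)*(1/2201540) + 713/4351490 = 33175*(1/2201540) + 713/4351490 = 6635/440308 + 713/4351490 = 1326639807/87090720860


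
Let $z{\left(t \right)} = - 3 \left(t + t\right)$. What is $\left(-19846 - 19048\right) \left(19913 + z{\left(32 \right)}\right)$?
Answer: $-767028574$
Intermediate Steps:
$z{\left(t \right)} = - 6 t$ ($z{\left(t \right)} = - 3 \cdot 2 t = - 6 t$)
$\left(-19846 - 19048\right) \left(19913 + z{\left(32 \right)}\right) = \left(-19846 - 19048\right) \left(19913 - 192\right) = - 38894 \left(19913 - 192\right) = \left(-38894\right) 19721 = -767028574$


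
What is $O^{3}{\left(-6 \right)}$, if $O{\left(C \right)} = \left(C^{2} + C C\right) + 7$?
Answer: $493039$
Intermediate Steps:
$O{\left(C \right)} = 7 + 2 C^{2}$ ($O{\left(C \right)} = \left(C^{2} + C^{2}\right) + 7 = 2 C^{2} + 7 = 7 + 2 C^{2}$)
$O^{3}{\left(-6 \right)} = \left(7 + 2 \left(-6\right)^{2}\right)^{3} = \left(7 + 2 \cdot 36\right)^{3} = \left(7 + 72\right)^{3} = 79^{3} = 493039$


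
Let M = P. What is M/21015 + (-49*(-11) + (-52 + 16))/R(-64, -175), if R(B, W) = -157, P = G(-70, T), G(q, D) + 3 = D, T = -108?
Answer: -3529324/1099785 ≈ -3.2091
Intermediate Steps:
G(q, D) = -3 + D
P = -111 (P = -3 - 108 = -111)
M = -111
M/21015 + (-49*(-11) + (-52 + 16))/R(-64, -175) = -111/21015 + (-49*(-11) + (-52 + 16))/(-157) = -111*1/21015 + (539 - 36)*(-1/157) = -37/7005 + 503*(-1/157) = -37/7005 - 503/157 = -3529324/1099785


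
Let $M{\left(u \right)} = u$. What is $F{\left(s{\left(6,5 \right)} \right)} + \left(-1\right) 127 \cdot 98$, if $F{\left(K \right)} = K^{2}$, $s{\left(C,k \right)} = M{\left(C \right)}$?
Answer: $-12410$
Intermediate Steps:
$s{\left(C,k \right)} = C$
$F{\left(s{\left(6,5 \right)} \right)} + \left(-1\right) 127 \cdot 98 = 6^{2} + \left(-1\right) 127 \cdot 98 = 36 - 12446 = -12410$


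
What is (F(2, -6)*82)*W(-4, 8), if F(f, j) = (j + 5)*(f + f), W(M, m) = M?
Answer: 1312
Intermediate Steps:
F(f, j) = 2*f*(5 + j) (F(f, j) = (5 + j)*(2*f) = 2*f*(5 + j))
(F(2, -6)*82)*W(-4, 8) = ((2*2*(5 - 6))*82)*(-4) = ((2*2*(-1))*82)*(-4) = -4*82*(-4) = -328*(-4) = 1312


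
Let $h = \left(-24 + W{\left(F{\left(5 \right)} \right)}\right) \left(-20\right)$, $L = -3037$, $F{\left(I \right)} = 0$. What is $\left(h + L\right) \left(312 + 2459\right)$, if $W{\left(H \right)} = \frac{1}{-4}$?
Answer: $-7071592$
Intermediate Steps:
$W{\left(H \right)} = - \frac{1}{4}$
$h = 485$ ($h = \left(-24 - \frac{1}{4}\right) \left(-20\right) = \left(- \frac{97}{4}\right) \left(-20\right) = 485$)
$\left(h + L\right) \left(312 + 2459\right) = \left(485 - 3037\right) \left(312 + 2459\right) = \left(-2552\right) 2771 = -7071592$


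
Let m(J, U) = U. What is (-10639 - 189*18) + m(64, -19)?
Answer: -14060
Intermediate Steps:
(-10639 - 189*18) + m(64, -19) = (-10639 - 189*18) - 19 = (-10639 - 3402) - 19 = -14041 - 19 = -14060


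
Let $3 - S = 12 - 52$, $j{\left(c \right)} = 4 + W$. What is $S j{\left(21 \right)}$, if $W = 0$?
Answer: $172$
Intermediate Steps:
$j{\left(c \right)} = 4$ ($j{\left(c \right)} = 4 + 0 = 4$)
$S = 43$ ($S = 3 - \left(12 - 52\right) = 3 - -40 = 3 + 40 = 43$)
$S j{\left(21 \right)} = 43 \cdot 4 = 172$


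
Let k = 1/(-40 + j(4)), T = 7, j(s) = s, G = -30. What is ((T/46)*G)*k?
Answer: 35/276 ≈ 0.12681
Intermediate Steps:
k = -1/36 (k = 1/(-40 + 4) = 1/(-36) = -1/36 ≈ -0.027778)
((T/46)*G)*k = ((7/46)*(-30))*(-1/36) = -105/23*(-1/36) = 35/276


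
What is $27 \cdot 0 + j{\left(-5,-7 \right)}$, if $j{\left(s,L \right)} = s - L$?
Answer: $2$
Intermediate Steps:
$27 \cdot 0 + j{\left(-5,-7 \right)} = 27 \cdot 0 - -2 = 0 + \left(-5 + 7\right) = 0 + 2 = 2$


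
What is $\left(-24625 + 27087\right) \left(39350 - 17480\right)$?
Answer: $53843940$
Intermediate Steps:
$\left(-24625 + 27087\right) \left(39350 - 17480\right) = 2462 \left(39350 - 17480\right) = 2462 \cdot 21870 = 53843940$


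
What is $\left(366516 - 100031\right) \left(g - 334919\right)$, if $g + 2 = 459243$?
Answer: $33129948170$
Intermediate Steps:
$g = 459241$ ($g = -2 + 459243 = 459241$)
$\left(366516 - 100031\right) \left(g - 334919\right) = \left(366516 - 100031\right) \left(459241 - 334919\right) = 266485 \cdot 124322 = 33129948170$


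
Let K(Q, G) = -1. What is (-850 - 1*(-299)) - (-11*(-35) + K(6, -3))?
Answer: -935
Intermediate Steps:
(-850 - 1*(-299)) - (-11*(-35) + K(6, -3)) = (-850 - 1*(-299)) - (-11*(-35) - 1) = (-850 + 299) - (385 - 1) = -551 - 1*384 = -551 - 384 = -935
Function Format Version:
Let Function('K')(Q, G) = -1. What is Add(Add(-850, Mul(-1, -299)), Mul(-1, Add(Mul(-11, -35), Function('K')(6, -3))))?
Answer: -935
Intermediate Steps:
Add(Add(-850, Mul(-1, -299)), Mul(-1, Add(Mul(-11, -35), Function('K')(6, -3)))) = Add(Add(-850, Mul(-1, -299)), Mul(-1, Add(Mul(-11, -35), -1))) = Add(Add(-850, 299), Mul(-1, Add(385, -1))) = Add(-551, Mul(-1, 384)) = Add(-551, -384) = -935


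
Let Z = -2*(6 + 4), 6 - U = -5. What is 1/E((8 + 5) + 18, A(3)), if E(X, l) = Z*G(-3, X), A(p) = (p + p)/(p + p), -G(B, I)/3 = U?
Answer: 1/660 ≈ 0.0015152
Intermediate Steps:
U = 11 (U = 6 - 1*(-5) = 6 + 5 = 11)
G(B, I) = -33 (G(B, I) = -3*11 = -33)
A(p) = 1 (A(p) = (2*p)/((2*p)) = (2*p)*(1/(2*p)) = 1)
Z = -20 (Z = -2*10 = -20)
E(X, l) = 660 (E(X, l) = -20*(-33) = 660)
1/E((8 + 5) + 18, A(3)) = 1/660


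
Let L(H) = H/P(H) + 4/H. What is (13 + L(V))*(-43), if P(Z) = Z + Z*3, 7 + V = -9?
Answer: -559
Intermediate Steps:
V = -16 (V = -7 - 9 = -16)
P(Z) = 4*Z (P(Z) = Z + 3*Z = 4*Z)
L(H) = ¼ + 4/H (L(H) = H/((4*H)) + 4/H = H*(1/(4*H)) + 4/H = ¼ + 4/H)
(13 + L(V))*(-43) = (13 + (¼)*(16 - 16)/(-16))*(-43) = (13 + (¼)*(-1/16)*0)*(-43) = (13 + 0)*(-43) = 13*(-43) = -559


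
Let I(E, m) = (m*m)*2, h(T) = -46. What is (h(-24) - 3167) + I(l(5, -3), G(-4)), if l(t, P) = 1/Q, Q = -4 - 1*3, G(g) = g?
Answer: -3181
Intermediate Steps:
Q = -7 (Q = -4 - 3 = -7)
l(t, P) = -⅐ (l(t, P) = 1/(-7) = -⅐)
I(E, m) = 2*m² (I(E, m) = m²*2 = 2*m²)
(h(-24) - 3167) + I(l(5, -3), G(-4)) = (-46 - 3167) + 2*(-4)² = -3213 + 2*16 = -3213 + 32 = -3181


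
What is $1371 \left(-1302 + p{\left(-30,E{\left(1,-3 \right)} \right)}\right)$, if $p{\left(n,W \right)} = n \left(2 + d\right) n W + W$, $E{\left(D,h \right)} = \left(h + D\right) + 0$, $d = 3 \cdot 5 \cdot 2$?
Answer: $-80757384$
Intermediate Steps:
$d = 30$ ($d = 15 \cdot 2 = 30$)
$E{\left(D,h \right)} = D + h$ ($E{\left(D,h \right)} = \left(D + h\right) + 0 = D + h$)
$p{\left(n,W \right)} = W + 32 W n^{2}$ ($p{\left(n,W \right)} = n \left(2 + 30\right) n W + W = n 32 n W + W = 32 n n W + W = 32 n^{2} W + W = 32 W n^{2} + W = W + 32 W n^{2}$)
$1371 \left(-1302 + p{\left(-30,E{\left(1,-3 \right)} \right)}\right) = 1371 \left(-1302 + \left(1 - 3\right) \left(1 + 32 \left(-30\right)^{2}\right)\right) = 1371 \left(-1302 - 2 \left(1 + 32 \cdot 900\right)\right) = 1371 \left(-1302 - 2 \left(1 + 28800\right)\right) = 1371 \left(-1302 - 57602\right) = 1371 \left(-58904\right) = -80757384$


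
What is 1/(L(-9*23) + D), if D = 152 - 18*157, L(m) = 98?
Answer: -1/2576 ≈ -0.00038820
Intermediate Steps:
D = -2674 (D = 152 - 2826 = -2674)
1/(L(-9*23) + D) = 1/(98 - 2674) = 1/(-2576) = -1/2576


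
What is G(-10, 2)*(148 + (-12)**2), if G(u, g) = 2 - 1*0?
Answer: 584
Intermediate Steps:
G(u, g) = 2 (G(u, g) = 2 + 0 = 2)
G(-10, 2)*(148 + (-12)**2) = 2*(148 + (-12)**2) = 2*(148 + 144) = 2*292 = 584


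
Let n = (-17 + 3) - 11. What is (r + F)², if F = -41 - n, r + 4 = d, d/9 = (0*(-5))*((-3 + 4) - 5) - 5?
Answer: 4225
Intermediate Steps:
n = -25 (n = -14 - 11 = -25)
d = -45 (d = 9*((0*(-5))*((-3 + 4) - 5) - 5) = 9*(0*(1 - 5) - 5) = 9*(0*(-4) - 5) = 9*(0 - 5) = 9*(-5) = -45)
r = -49 (r = -4 - 45 = -49)
F = -16 (F = -41 - 1*(-25) = -41 + 25 = -16)
(r + F)² = (-49 - 16)² = (-65)² = 4225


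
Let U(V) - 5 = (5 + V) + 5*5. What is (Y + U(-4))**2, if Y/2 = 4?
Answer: 1521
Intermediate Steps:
Y = 8 (Y = 2*4 = 8)
U(V) = 35 + V (U(V) = 5 + ((5 + V) + 5*5) = 5 + ((5 + V) + 25) = 5 + (30 + V) = 35 + V)
(Y + U(-4))**2 = (8 + (35 - 4))**2 = (8 + 31)**2 = 39**2 = 1521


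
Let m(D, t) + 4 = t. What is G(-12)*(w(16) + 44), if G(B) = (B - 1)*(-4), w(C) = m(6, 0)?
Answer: 2080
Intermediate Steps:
m(D, t) = -4 + t
w(C) = -4 (w(C) = -4 + 0 = -4)
G(B) = 4 - 4*B (G(B) = (-1 + B)*(-4) = 4 - 4*B)
G(-12)*(w(16) + 44) = (4 - 4*(-12))*(-4 + 44) = (4 + 48)*40 = 52*40 = 2080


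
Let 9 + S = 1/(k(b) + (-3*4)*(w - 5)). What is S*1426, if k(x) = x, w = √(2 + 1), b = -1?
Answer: -39046732/3049 + 17112*√3/3049 ≈ -12797.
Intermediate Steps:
w = √3 ≈ 1.7320
S = -9 + 1/(59 - 12*√3) (S = -9 + 1/(-1 + (-3*4)*(√3 - 5)) = -9 + 1/(-1 - 12*(-5 + √3)) = -9 + 1/(-1 + (60 - 12*√3)) = -9 + 1/(59 - 12*√3) ≈ -8.9738)
S*1426 = (-27382/3049 + 12*√3/3049)*1426 = -39046732/3049 + 17112*√3/3049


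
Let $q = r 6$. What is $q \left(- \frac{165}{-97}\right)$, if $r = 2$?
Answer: $\frac{1980}{97} \approx 20.412$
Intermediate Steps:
$q = 12$ ($q = 2 \cdot 6 = 12$)
$q \left(- \frac{165}{-97}\right) = 12 \left(- \frac{165}{-97}\right) = 12 \left(\left(-165\right) \left(- \frac{1}{97}\right)\right) = 12 \cdot \frac{165}{97} = \frac{1980}{97}$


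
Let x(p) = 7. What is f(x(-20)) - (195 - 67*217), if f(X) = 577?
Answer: 14921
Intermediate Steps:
f(x(-20)) - (195 - 67*217) = 577 - (195 - 67*217) = 577 - (195 - 14539) = 577 - 1*(-14344) = 577 + 14344 = 14921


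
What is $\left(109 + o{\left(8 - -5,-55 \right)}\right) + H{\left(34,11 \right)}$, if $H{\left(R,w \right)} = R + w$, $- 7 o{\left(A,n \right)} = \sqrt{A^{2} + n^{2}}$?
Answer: $154 - \frac{\sqrt{3194}}{7} \approx 145.93$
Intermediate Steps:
$o{\left(A,n \right)} = - \frac{\sqrt{A^{2} + n^{2}}}{7}$
$\left(109 + o{\left(8 - -5,-55 \right)}\right) + H{\left(34,11 \right)} = \left(109 - \frac{\sqrt{\left(8 - -5\right)^{2} + \left(-55\right)^{2}}}{7}\right) + \left(34 + 11\right) = \left(109 - \frac{\sqrt{\left(8 + 5\right)^{2} + 3025}}{7}\right) + 45 = \left(109 - \frac{\sqrt{13^{2} + 3025}}{7}\right) + 45 = \left(109 - \frac{\sqrt{169 + 3025}}{7}\right) + 45 = \left(109 - \frac{\sqrt{3194}}{7}\right) + 45 = 154 - \frac{\sqrt{3194}}{7}$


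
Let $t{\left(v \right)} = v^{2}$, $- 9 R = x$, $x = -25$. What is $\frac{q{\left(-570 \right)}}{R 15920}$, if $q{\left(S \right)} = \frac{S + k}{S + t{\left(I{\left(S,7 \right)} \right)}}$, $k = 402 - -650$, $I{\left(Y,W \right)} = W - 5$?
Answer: $- \frac{2169}{112634000} \approx -1.9257 \cdot 10^{-5}$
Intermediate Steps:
$I{\left(Y,W \right)} = -5 + W$
$k = 1052$ ($k = 402 + 650 = 1052$)
$R = \frac{25}{9}$ ($R = \left(- \frac{1}{9}\right) \left(-25\right) = \frac{25}{9} \approx 2.7778$)
$q{\left(S \right)} = \frac{1052 + S}{4 + S}$ ($q{\left(S \right)} = \frac{S + 1052}{S + \left(-5 + 7\right)^{2}} = \frac{1052 + S}{S + 2^{2}} = \frac{1052 + S}{S + 4} = \frac{1052 + S}{4 + S}$)
$\frac{q{\left(-570 \right)}}{R 15920} = \frac{\frac{1}{4 - 570} \left(1052 - 570\right)}{\frac{25}{9} \cdot 15920} = \frac{\frac{1}{-566} \cdot 482}{\frac{398000}{9}} = \left(- \frac{1}{566}\right) 482 \cdot \frac{9}{398000} = \left(- \frac{241}{283}\right) \frac{9}{398000} = - \frac{2169}{112634000}$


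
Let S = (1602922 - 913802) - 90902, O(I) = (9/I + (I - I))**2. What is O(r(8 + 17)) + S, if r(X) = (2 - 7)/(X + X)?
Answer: 606318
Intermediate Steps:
r(X) = -5/(2*X) (r(X) = -5*1/(2*X) = -5/(2*X))
O(I) = 81/I**2 (O(I) = (9/I + 0)**2 = (9/I)**2 = 81/I**2)
S = 598218 (S = 689120 - 90902 = 598218)
O(r(8 + 17)) + S = 81/(-5/(2*(8 + 17)))**2 + 598218 = 81/(-5/2/25)**2 + 598218 = 81/(-5/2*1/25)**2 + 598218 = 81/(-1/10)**2 + 598218 = 81*100 + 598218 = 8100 + 598218 = 606318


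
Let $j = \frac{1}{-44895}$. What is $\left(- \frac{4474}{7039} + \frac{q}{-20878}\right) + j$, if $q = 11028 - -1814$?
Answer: $- \frac{56520432152}{45190274415} \approx -1.2507$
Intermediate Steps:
$q = 12842$ ($q = 11028 + 1814 = 12842$)
$j = - \frac{1}{44895} \approx -2.2274 \cdot 10^{-5}$
$\left(- \frac{4474}{7039} + \frac{q}{-20878}\right) + j = \left(- \frac{4474}{7039} + \frac{12842}{-20878}\right) - \frac{1}{44895} = \left(\left(-4474\right) \frac{1}{7039} + 12842 \left(- \frac{1}{20878}\right)\right) - \frac{1}{44895} = \left(- \frac{4474}{7039} - \frac{6421}{10439}\right) - \frac{1}{44895} = - \frac{91901505}{73480121} - \frac{1}{44895} = - \frac{56520432152}{45190274415}$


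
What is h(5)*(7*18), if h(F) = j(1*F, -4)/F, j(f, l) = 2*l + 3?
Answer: -126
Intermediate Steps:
j(f, l) = 3 + 2*l
h(F) = -5/F (h(F) = (3 + 2*(-4))/F = (3 - 8)/F = -5/F)
h(5)*(7*18) = (-5/5)*(7*18) = -5*⅕*126 = -1*126 = -126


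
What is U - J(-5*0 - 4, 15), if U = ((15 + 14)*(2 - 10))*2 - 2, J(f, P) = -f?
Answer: -470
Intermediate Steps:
U = -466 (U = (29*(-8))*2 - 2 = -232*2 - 2 = -464 - 2 = -466)
U - J(-5*0 - 4, 15) = -466 - (-1)*(-5*0 - 4) = -466 - (-1)*(0 - 4) = -466 - (-1)*(-4) = -466 - 1*4 = -466 - 4 = -470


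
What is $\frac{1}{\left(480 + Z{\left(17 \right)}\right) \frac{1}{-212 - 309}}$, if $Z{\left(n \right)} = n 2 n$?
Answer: $- \frac{521}{1058} \approx -0.49244$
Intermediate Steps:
$Z{\left(n \right)} = 2 n^{2}$ ($Z{\left(n \right)} = 2 n n = 2 n^{2}$)
$\frac{1}{\left(480 + Z{\left(17 \right)}\right) \frac{1}{-212 - 309}} = \frac{1}{\left(480 + 2 \cdot 17^{2}\right) \frac{1}{-212 - 309}} = \frac{1}{\left(480 + 2 \cdot 289\right) \frac{1}{-521}} = \frac{1}{\left(480 + 578\right) \left(- \frac{1}{521}\right)} = \frac{1}{1058 \left(- \frac{1}{521}\right)} = \frac{1}{- \frac{1058}{521}} = - \frac{521}{1058}$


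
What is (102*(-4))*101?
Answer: -41208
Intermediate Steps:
(102*(-4))*101 = -408*101 = -41208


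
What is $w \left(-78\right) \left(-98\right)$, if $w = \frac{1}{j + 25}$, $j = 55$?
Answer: $\frac{1911}{20} \approx 95.55$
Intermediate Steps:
$w = \frac{1}{80}$ ($w = \frac{1}{55 + 25} = \frac{1}{80} \approx 0.0125$)
$w \left(-78\right) \left(-98\right) = \frac{1}{80} \left(-78\right) \left(-98\right) = \left(- \frac{39}{40}\right) \left(-98\right) = \frac{1911}{20}$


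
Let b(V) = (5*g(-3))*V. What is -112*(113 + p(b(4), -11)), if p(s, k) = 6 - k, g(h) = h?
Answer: -14560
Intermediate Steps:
b(V) = -15*V (b(V) = (5*(-3))*V = -15*V)
-112*(113 + p(b(4), -11)) = -112*(113 + (6 - 1*(-11))) = -112*(113 + (6 + 11)) = -112*(113 + 17) = -112*130 = -14560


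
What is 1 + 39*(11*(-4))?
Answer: -1715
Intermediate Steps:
1 + 39*(11*(-4)) = 1 + 39*(-44) = 1 - 1716 = -1715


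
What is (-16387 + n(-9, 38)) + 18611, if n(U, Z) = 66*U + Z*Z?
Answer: 3074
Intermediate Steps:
n(U, Z) = Z² + 66*U (n(U, Z) = 66*U + Z² = Z² + 66*U)
(-16387 + n(-9, 38)) + 18611 = (-16387 + (38² + 66*(-9))) + 18611 = (-16387 + (1444 - 594)) + 18611 = (-16387 + 850) + 18611 = -15537 + 18611 = 3074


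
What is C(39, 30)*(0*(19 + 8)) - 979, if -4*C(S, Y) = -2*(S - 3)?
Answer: -979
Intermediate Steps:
C(S, Y) = -3/2 + S/2 (C(S, Y) = -(-1)*(S - 3)/2 = -(-1)*(-3 + S)/2 = -(6 - 2*S)/4 = -3/2 + S/2)
C(39, 30)*(0*(19 + 8)) - 979 = (-3/2 + (1/2)*39)*(0*(19 + 8)) - 979 = (-3/2 + 39/2)*(0*27) - 979 = 18*0 - 979 = 0 - 979 = -979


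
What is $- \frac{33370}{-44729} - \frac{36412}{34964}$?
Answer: $- \frac{115480917}{390976189} \approx -0.29537$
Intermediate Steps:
$- \frac{33370}{-44729} - \frac{36412}{34964} = \left(-33370\right) \left(- \frac{1}{44729}\right) - \frac{9103}{8741} = \frac{33370}{44729} - \frac{9103}{8741} = - \frac{115480917}{390976189}$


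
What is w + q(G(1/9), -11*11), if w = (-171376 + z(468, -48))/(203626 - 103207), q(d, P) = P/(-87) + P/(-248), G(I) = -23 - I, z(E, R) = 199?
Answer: 125723071/722213448 ≈ 0.17408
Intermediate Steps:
q(d, P) = -335*P/21576 (q(d, P) = P*(-1/87) + P*(-1/248) = -P/87 - P/248 = -335*P/21576)
w = -57059/33473 (w = (-171376 + 199)/(203626 - 103207) = -171177/100419 = -171177*1/100419 = -57059/33473 ≈ -1.7046)
w + q(G(1/9), -11*11) = -57059/33473 - (-3685)*11/21576 = -57059/33473 - 335/21576*(-121) = -57059/33473 + 40535/21576 = 125723071/722213448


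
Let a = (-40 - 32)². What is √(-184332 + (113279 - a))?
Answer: I*√76237 ≈ 276.11*I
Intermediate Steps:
a = 5184 (a = (-72)² = 5184)
√(-184332 + (113279 - a)) = √(-184332 + (113279 - 1*5184)) = √(-184332 + (113279 - 5184)) = √(-184332 + 108095) = √(-76237) = I*√76237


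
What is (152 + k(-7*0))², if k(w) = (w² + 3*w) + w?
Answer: 23104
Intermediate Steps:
k(w) = w² + 4*w
(152 + k(-7*0))² = (152 + (-7*0)*(4 - 7*0))² = (152 + 0*(4 + 0))² = (152 + 0*4)² = (152 + 0)² = 152² = 23104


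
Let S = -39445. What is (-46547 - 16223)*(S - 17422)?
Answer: 3569541590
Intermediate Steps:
(-46547 - 16223)*(S - 17422) = (-46547 - 16223)*(-39445 - 17422) = -62770*(-56867) = 3569541590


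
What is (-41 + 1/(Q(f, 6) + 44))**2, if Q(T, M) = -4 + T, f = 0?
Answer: 2686321/1600 ≈ 1679.0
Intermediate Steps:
(-41 + 1/(Q(f, 6) + 44))**2 = (-41 + 1/((-4 + 0) + 44))**2 = (-41 + 1/(-4 + 44))**2 = (-41 + 1/40)**2 = (-1639/40)**2 = 2686321/1600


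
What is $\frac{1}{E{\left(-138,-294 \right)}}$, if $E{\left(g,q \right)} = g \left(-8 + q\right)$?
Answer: $\frac{1}{41676} \approx 2.3995 \cdot 10^{-5}$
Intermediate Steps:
$\frac{1}{E{\left(-138,-294 \right)}} = \frac{1}{\left(-138\right) \left(-8 - 294\right)} = \frac{1}{\left(-138\right) \left(-302\right)} = \frac{1}{41676}$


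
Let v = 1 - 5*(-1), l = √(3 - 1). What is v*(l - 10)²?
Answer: 612 - 120*√2 ≈ 442.29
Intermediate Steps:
l = √2 ≈ 1.4142
v = 6 (v = 1 + 5 = 6)
v*(l - 10)² = 6*(√2 - 10)² = 6*(-10 + √2)²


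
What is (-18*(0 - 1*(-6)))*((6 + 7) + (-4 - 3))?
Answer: -648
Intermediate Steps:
(-18*(0 - 1*(-6)))*((6 + 7) + (-4 - 3)) = (-18*(0 + 6))*(13 - 7) = -18*6*6 = -108*6 = -648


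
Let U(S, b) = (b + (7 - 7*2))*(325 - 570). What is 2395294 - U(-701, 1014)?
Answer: 2642009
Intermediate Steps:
U(S, b) = 1715 - 245*b (U(S, b) = (b + (7 - 14))*(-245) = (b - 7)*(-245) = (-7 + b)*(-245) = 1715 - 245*b)
2395294 - U(-701, 1014) = 2395294 - (1715 - 245*1014) = 2395294 - (1715 - 248430) = 2395294 - 1*(-246715) = 2395294 + 246715 = 2642009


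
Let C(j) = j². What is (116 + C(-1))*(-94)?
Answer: -10998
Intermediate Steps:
(116 + C(-1))*(-94) = (116 + (-1)²)*(-94) = (116 + 1)*(-94) = 117*(-94) = -10998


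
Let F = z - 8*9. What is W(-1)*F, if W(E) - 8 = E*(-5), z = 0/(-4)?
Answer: -936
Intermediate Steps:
z = 0 (z = 0*(-¼) = 0)
W(E) = 8 - 5*E (W(E) = 8 + E*(-5) = 8 - 5*E)
F = -72 (F = 0 - 8*9 = 0 - 72 = -72)
W(-1)*F = (8 - 5*(-1))*(-72) = (8 + 5)*(-72) = 13*(-72) = -936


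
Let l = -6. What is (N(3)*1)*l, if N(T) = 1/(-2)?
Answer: 3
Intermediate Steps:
N(T) = -½
(N(3)*1)*l = -½*1*(-6) = -½*(-6) = 3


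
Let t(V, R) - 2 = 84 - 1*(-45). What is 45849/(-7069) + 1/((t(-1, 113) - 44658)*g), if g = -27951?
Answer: -57062481434204/8797894857213 ≈ -6.4859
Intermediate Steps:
t(V, R) = 131 (t(V, R) = 2 + (84 - 1*(-45)) = 2 + (84 + 45) = 2 + 129 = 131)
45849/(-7069) + 1/((t(-1, 113) - 44658)*g) = 45849/(-7069) + 1/((131 - 44658)*(-27951)) = 45849*(-1/7069) - 1/27951/(-44527) = -45849/7069 - 1/44527*(-1/27951) = -45849/7069 + 1/1244574177 = -57062481434204/8797894857213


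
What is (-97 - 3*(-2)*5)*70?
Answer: -4690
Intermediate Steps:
(-97 - 3*(-2)*5)*70 = (-97 + 6*5)*70 = (-97 + 30)*70 = -67*70 = -4690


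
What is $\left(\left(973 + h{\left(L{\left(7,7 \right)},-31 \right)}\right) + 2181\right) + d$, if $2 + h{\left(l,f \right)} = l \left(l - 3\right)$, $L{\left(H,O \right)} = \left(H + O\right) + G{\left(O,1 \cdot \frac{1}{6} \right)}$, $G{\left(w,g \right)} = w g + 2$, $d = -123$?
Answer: $\frac{117799}{36} \approx 3272.2$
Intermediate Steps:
$G{\left(w,g \right)} = 2 + g w$ ($G{\left(w,g \right)} = g w + 2 = 2 + g w$)
$L{\left(H,O \right)} = 2 + H + \frac{7 O}{6}$ ($L{\left(H,O \right)} = \left(H + O\right) + \left(2 + 1 \cdot \frac{1}{6} O\right) = \left(H + O\right) + \left(2 + \frac{O}{6}\right) = 2 + H + \frac{7 O}{6}$)
$h{\left(l,f \right)} = -2 + l \left(-3 + l\right)$ ($h{\left(l,f \right)} = -2 + l \left(l - 3\right) = -2 + l \left(-3 + l\right)$)
$\left(\left(973 + h{\left(L{\left(7,7 \right)},-31 \right)}\right) + 2181\right) + d = \left(\left(973 - \left(2 - \left(2 + 7 + \frac{7}{6} \cdot 7\right)^{2} + 3 \left(2 + 7 + \frac{7}{6} \cdot 7\right)\right)\right) + 2181\right) - 123 = \left(\left(973 - \left(2 - \left(2 + 7 + \frac{49}{6}\right)^{2} + 3 \left(2 + 7 + \frac{49}{6}\right)\right)\right) + 2181\right) - 123 = \left(\left(973 - \left(\frac{107}{2} - \frac{10609}{36}\right)\right) + 2181\right) - 123 = \left(\left(973 - - \frac{8683}{36}\right) + 2181\right) - 123 = \left(\left(973 + \frac{8683}{36}\right) + 2181\right) - 123 = \left(\frac{43711}{36} + 2181\right) - 123 = \frac{122227}{36} - 123 = \frac{117799}{36}$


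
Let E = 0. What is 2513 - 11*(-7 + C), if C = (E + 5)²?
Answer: 2315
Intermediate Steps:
C = 25 (C = (0 + 5)² = 5² = 25)
2513 - 11*(-7 + C) = 2513 - 11*(-7 + 25) = 2513 - 11*18 = 2513 - 1*198 = 2513 - 198 = 2315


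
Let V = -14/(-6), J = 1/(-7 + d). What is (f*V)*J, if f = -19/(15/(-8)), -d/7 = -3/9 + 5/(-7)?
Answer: 1064/15 ≈ 70.933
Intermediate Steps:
d = 22/3 (d = -7*(-3/9 + 5/(-7)) = -7*(-3*⅑ + 5*(-⅐)) = -7*(-⅓ - 5/7) = -7*(-22/21) = 22/3 ≈ 7.3333)
f = 152/15 (f = -19/(15*(-⅛)) = -19/(-15/8) = -19*(-8/15) = 152/15 ≈ 10.133)
J = 3 (J = 1/(-7 + 22/3) = 1/(⅓) = 3)
V = 7/3 (V = -14*(-⅙) = 7/3 ≈ 2.3333)
(f*V)*J = ((152/15)*(7/3))*3 = (1064/45)*3 = 1064/15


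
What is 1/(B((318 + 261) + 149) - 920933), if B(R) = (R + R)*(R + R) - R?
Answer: 1/1198275 ≈ 8.3453e-7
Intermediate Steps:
B(R) = -R + 4*R**2 (B(R) = (2*R)*(2*R) - R = 4*R**2 - R = -R + 4*R**2)
1/(B((318 + 261) + 149) - 920933) = 1/(((318 + 261) + 149)*(-1 + 4*((318 + 261) + 149)) - 920933) = 1/((579 + 149)*(-1 + 4*(579 + 149)) - 920933) = 1/(728*(-1 + 4*728) - 920933) = 1/(728*(-1 + 2912) - 920933) = 1/(728*2911 - 920933) = 1/(2119208 - 920933) = 1/1198275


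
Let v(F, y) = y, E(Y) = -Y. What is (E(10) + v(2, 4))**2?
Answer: 36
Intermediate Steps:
(E(10) + v(2, 4))**2 = (-1*10 + 4)**2 = (-10 + 4)**2 = (-6)**2 = 36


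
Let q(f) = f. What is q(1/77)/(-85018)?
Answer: -1/6546386 ≈ -1.5276e-7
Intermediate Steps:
q(1/77)/(-85018) = 1/(77*(-85018)) = (1/77)*(-1/85018) = -1/6546386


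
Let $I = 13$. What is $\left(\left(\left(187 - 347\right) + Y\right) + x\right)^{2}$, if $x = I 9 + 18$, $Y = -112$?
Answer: $18769$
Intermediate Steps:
$x = 135$ ($x = 13 \cdot 9 + 18 = 117 + 18 = 135$)
$\left(\left(\left(187 - 347\right) + Y\right) + x\right)^{2} = \left(\left(\left(187 - 347\right) - 112\right) + 135\right)^{2} = \left(\left(-160 - 112\right) + 135\right)^{2} = \left(-272 + 135\right)^{2} = \left(-137\right)^{2} = 18769$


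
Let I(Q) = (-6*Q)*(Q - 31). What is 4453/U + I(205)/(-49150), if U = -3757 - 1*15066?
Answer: 380963351/92515045 ≈ 4.1179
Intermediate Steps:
I(Q) = -6*Q*(-31 + Q) (I(Q) = (-6*Q)*(-31 + Q) = -6*Q*(-31 + Q))
U = -18823 (U = -3757 - 15066 = -18823)
4453/U + I(205)/(-49150) = 4453/(-18823) + (6*205*(31 - 1*205))/(-49150) = 4453*(-1/18823) + (6*205*(31 - 205))*(-1/49150) = -4453/18823 + (6*205*(-174))*(-1/49150) = -4453/18823 - 214020*(-1/49150) = -4453/18823 + 21402/4915 = 380963351/92515045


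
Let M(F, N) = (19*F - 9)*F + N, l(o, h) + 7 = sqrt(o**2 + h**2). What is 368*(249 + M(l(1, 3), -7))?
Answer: 524768 - 101200*sqrt(10) ≈ 2.0475e+5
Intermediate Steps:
l(o, h) = -7 + sqrt(h**2 + o**2) (l(o, h) = -7 + sqrt(o**2 + h**2) = -7 + sqrt(h**2 + o**2))
M(F, N) = N + F*(-9 + 19*F) (M(F, N) = (-9 + 19*F)*F + N = F*(-9 + 19*F) + N = N + F*(-9 + 19*F))
368*(249 + M(l(1, 3), -7)) = 368*(249 + (-7 - 9*(-7 + sqrt(3**2 + 1**2)) + 19*(-7 + sqrt(3**2 + 1**2))**2)) = 368*(249 + (-7 - 9*(-7 + sqrt(9 + 1)) + 19*(-7 + sqrt(9 + 1))**2)) = 368*(249 + (-7 - 9*(-7 + sqrt(10)) + 19*(-7 + sqrt(10))**2)) = 368*(249 + (-7 + (63 - 9*sqrt(10)) + 19*(-7 + sqrt(10))**2)) = 368*(249 + (56 - 9*sqrt(10) + 19*(-7 + sqrt(10))**2)) = 368*(305 - 9*sqrt(10) + 19*(-7 + sqrt(10))**2) = 112240 - 3312*sqrt(10) + 6992*(-7 + sqrt(10))**2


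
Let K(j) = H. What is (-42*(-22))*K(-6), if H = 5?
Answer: 4620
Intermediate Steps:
K(j) = 5
(-42*(-22))*K(-6) = -42*(-22)*5 = 924*5 = 4620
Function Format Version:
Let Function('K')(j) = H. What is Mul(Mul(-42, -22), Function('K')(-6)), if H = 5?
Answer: 4620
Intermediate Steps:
Function('K')(j) = 5
Mul(Mul(-42, -22), Function('K')(-6)) = Mul(Mul(-42, -22), 5) = Mul(924, 5) = 4620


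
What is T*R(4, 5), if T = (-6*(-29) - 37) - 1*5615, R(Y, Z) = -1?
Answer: 5478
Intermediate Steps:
T = -5478 (T = (174 - 37) - 5615 = 137 - 5615 = -5478)
T*R(4, 5) = -5478*(-1) = 5478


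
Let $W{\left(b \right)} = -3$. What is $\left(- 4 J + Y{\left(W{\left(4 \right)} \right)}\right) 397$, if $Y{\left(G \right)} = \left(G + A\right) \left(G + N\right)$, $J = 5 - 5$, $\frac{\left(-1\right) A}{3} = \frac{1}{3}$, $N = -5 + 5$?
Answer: $4764$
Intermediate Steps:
$N = 0$
$A = -1$ ($A = - \frac{3}{3} = \left(-3\right) \frac{1}{3} = -1$)
$J = 0$ ($J = 5 - 5 = 0$)
$Y{\left(G \right)} = G \left(-1 + G\right)$ ($Y{\left(G \right)} = \left(G - 1\right) \left(G + 0\right) = \left(-1 + G\right) G = G \left(-1 + G\right)$)
$\left(- 4 J + Y{\left(W{\left(4 \right)} \right)}\right) 397 = \left(\left(-4\right) 0 - 3 \left(-1 - 3\right)\right) 397 = \left(0 - -12\right) 397 = \left(0 + 12\right) 397 = 12 \cdot 397 = 4764$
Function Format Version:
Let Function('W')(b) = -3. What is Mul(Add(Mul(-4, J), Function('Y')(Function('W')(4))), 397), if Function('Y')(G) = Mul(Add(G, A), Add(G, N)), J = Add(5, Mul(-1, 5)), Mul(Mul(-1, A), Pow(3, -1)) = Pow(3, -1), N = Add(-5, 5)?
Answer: 4764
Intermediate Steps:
N = 0
A = -1 (A = Mul(-3, Pow(3, -1)) = Mul(-3, Rational(1, 3)) = -1)
J = 0 (J = Add(5, -5) = 0)
Function('Y')(G) = Mul(G, Add(-1, G)) (Function('Y')(G) = Mul(Add(G, -1), Add(G, 0)) = Mul(Add(-1, G), G) = Mul(G, Add(-1, G)))
Mul(Add(Mul(-4, J), Function('Y')(Function('W')(4))), 397) = Mul(Add(Mul(-4, 0), Mul(-3, Add(-1, -3))), 397) = Mul(Add(0, Mul(-3, -4)), 397) = Mul(Add(0, 12), 397) = Mul(12, 397) = 4764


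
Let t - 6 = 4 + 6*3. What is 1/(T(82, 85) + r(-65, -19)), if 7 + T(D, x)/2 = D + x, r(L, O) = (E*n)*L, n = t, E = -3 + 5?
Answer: -1/3320 ≈ -0.00030120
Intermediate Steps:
E = 2
t = 28 (t = 6 + (4 + 6*3) = 6 + (4 + 18) = 6 + 22 = 28)
n = 28
r(L, O) = 56*L (r(L, O) = (2*28)*L = 56*L)
T(D, x) = -14 + 2*D + 2*x (T(D, x) = -14 + 2*(D + x) = -14 + (2*D + 2*x) = -14 + 2*D + 2*x)
1/(T(82, 85) + r(-65, -19)) = 1/((-14 + 2*82 + 2*85) + 56*(-65)) = 1/((-14 + 164 + 170) - 3640) = 1/(320 - 3640) = 1/(-3320) = -1/3320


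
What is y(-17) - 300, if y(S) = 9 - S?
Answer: -274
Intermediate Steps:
y(-17) - 300 = (9 - 1*(-17)) - 300 = (9 + 17) - 300 = 26 - 300 = -274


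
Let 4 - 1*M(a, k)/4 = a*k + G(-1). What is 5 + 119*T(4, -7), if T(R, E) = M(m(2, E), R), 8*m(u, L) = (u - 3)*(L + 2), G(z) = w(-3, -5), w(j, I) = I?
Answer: 3099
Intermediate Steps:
G(z) = -5
m(u, L) = (-3 + u)*(2 + L)/8 (m(u, L) = ((u - 3)*(L + 2))/8 = ((-3 + u)*(2 + L))/8 = (-3 + u)*(2 + L)/8)
M(a, k) = 36 - 4*a*k (M(a, k) = 16 - 4*(a*k - 5) = 16 - 4*(-5 + a*k) = 16 + (20 - 4*a*k) = 36 - 4*a*k)
T(R, E) = 36 - 4*R*(-¼ - E/8) (T(R, E) = 36 - 4*(-¾ - 3*E/8 + (¼)*2 + (⅛)*E*2)*R = 36 - 4*(-¾ - 3*E/8 + ½ + E/4)*R = 36 - 4*(-¼ - E/8)*R = 36 - 4*R*(-¼ - E/8))
5 + 119*T(4, -7) = 5 + 119*(36 + (½)*4*(2 - 7)) = 5 + 119*(36 + (½)*4*(-5)) = 5 + 119*(36 - 10) = 5 + 119*26 = 5 + 3094 = 3099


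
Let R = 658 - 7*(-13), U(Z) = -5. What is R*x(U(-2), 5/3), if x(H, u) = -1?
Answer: -749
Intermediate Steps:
R = 749 (R = 658 + 91 = 749)
R*x(U(-2), 5/3) = 749*(-1) = -749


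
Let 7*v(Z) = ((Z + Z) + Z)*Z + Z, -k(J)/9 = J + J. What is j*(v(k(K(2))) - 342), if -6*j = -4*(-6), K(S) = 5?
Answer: -87264/7 ≈ -12466.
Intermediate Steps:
j = -4 (j = -(-2)*(-6)/3 = -1/6*24 = -4)
k(J) = -18*J (k(J) = -9*(J + J) = -18*J)
v(Z) = Z/7 + 3*Z**2/7 (v(Z) = (((Z + Z) + Z)*Z + Z)/7 = ((2*Z + Z)*Z + Z)/7 = ((3*Z)*Z + Z)/7 = (3*Z**2 + Z)/7 = (Z + 3*Z**2)/7 = Z/7 + 3*Z**2/7)
j*(v(k(K(2))) - 342) = -4*((-18*5)*(1 + 3*(-18*5))/7 - 342) = -4*((1/7)*(-90)*(1 + 3*(-90)) - 342) = -4*((1/7)*(-90)*(1 - 270) - 342) = -4*((1/7)*(-90)*(-269) - 342) = -4*(24210/7 - 342) = -4*21816/7 = -87264/7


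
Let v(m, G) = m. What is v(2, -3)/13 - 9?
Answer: -115/13 ≈ -8.8462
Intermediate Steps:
v(2, -3)/13 - 9 = 2/13 - 9 = -115/13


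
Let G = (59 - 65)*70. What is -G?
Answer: 420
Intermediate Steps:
G = -420 (G = -6*70 = -420)
-G = -1*(-420) = 420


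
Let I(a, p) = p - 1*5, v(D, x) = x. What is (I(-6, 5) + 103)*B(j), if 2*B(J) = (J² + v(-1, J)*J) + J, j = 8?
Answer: 7004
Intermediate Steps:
I(a, p) = -5 + p (I(a, p) = p - 5 = -5 + p)
B(J) = J² + J/2 (B(J) = ((J² + J*J) + J)/2 = ((J² + J²) + J)/2 = (2*J² + J)/2 = (J + 2*J²)/2 = J² + J/2)
(I(-6, 5) + 103)*B(j) = ((-5 + 5) + 103)*(8*(½ + 8)) = (0 + 103)*(8*(17/2)) = 103*68 = 7004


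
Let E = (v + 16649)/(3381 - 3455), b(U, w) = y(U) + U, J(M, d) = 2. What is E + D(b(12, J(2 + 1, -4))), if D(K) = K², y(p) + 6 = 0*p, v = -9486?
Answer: -4499/74 ≈ -60.797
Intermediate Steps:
y(p) = -6 (y(p) = -6 + 0*p = -6 + 0 = -6)
b(U, w) = -6 + U
E = -7163/74 (E = (-9486 + 16649)/(3381 - 3455) = 7163/(-74) = 7163*(-1/74) = -7163/74 ≈ -96.797)
E + D(b(12, J(2 + 1, -4))) = -7163/74 + (-6 + 12)² = -7163/74 + 6² = -7163/74 + 36 = -4499/74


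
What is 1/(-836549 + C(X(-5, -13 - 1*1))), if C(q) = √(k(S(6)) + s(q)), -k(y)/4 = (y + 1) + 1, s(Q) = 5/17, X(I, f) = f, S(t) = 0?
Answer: -14221333/11896841899948 - I*√2227/11896841899948 ≈ -1.1954e-6 - 3.9667e-12*I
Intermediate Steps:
s(Q) = 5/17 (s(Q) = 5*(1/17) = 5/17)
k(y) = -8 - 4*y (k(y) = -4*((y + 1) + 1) = -4*((1 + y) + 1) = -4*(2 + y) = -8 - 4*y)
C(q) = I*√2227/17 (C(q) = √((-8 - 4*0) + 5/17) = √((-8 + 0) + 5/17) = √(-8 + 5/17) = √(-131/17) = I*√2227/17)
1/(-836549 + C(X(-5, -13 - 1*1))) = 1/(-836549 + I*√2227/17)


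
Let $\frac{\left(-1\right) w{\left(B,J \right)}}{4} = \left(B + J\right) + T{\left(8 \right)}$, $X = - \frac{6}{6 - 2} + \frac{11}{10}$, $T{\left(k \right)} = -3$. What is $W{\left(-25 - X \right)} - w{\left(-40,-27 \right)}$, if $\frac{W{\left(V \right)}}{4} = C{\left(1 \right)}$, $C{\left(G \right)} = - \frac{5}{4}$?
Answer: $-285$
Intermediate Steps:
$X = - \frac{2}{5}$ ($X = - \frac{6}{6 - 2} + 11 \cdot \frac{1}{10} = - \frac{6}{4} + \frac{11}{10} = \left(-6\right) \frac{1}{4} + \frac{11}{10} = - \frac{3}{2} + \frac{11}{10} = - \frac{2}{5} \approx -0.4$)
$w{\left(B,J \right)} = 12 - 4 B - 4 J$ ($w{\left(B,J \right)} = - 4 \left(\left(B + J\right) - 3\right) = - 4 \left(-3 + B + J\right) = 12 - 4 B - 4 J$)
$C{\left(G \right)} = - \frac{5}{4}$ ($C{\left(G \right)} = \left(-5\right) \frac{1}{4} = - \frac{5}{4}$)
$W{\left(V \right)} = -5$ ($W{\left(V \right)} = 4 \left(- \frac{5}{4}\right) = -5$)
$W{\left(-25 - X \right)} - w{\left(-40,-27 \right)} = -5 - \left(12 - -160 - -108\right) = -5 - \left(12 + 160 + 108\right) = -5 - 280 = -285$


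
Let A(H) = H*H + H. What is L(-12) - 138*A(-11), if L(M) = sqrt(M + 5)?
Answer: -15180 + I*sqrt(7) ≈ -15180.0 + 2.6458*I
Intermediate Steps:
A(H) = H + H**2 (A(H) = H**2 + H = H + H**2)
L(M) = sqrt(5 + M)
L(-12) - 138*A(-11) = sqrt(5 - 12) - (-1518)*(1 - 11) = sqrt(-7) - (-1518)*(-10) = I*sqrt(7) - 138*110 = I*sqrt(7) - 15180 = -15180 + I*sqrt(7)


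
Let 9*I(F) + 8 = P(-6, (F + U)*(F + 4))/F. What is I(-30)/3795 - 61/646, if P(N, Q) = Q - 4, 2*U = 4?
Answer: -31563197/330961950 ≈ -0.095368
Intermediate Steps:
U = 2 (U = (½)*4 = 2)
P(N, Q) = -4 + Q
I(F) = -8/9 + (-4 + (2 + F)*(4 + F))/(9*F) (I(F) = -8/9 + ((-4 + (F + 2)*(F + 4))/F)/9 = -8/9 + ((-4 + (2 + F)*(4 + F))/F)/9 = -8/9 + (-4 + (2 + F)*(4 + F))/(9*F))
I(-30)/3795 - 61/646 = ((⅑)*(4 + (-30)² - 2*(-30))/(-30))/3795 - 61/646 = ((⅑)*(-1/30)*(4 + 900 + 60))*(1/3795) - 61*1/646 = ((⅑)*(-1/30)*964)*(1/3795) - 61/646 = -482/135*1/3795 - 61/646 = -482/512325 - 61/646 = -31563197/330961950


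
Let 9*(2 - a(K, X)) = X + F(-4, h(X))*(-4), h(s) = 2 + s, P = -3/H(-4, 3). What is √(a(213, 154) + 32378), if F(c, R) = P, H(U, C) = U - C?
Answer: √14272118/21 ≈ 179.90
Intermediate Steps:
P = 3/7 (P = -3/(-4 - 1*3) = -3/(-4 - 3) = -3/(-7) = -3*(-⅐) = 3/7 ≈ 0.42857)
F(c, R) = 3/7
a(K, X) = 46/21 - X/9 (a(K, X) = 2 - (X + (3/7)*(-4))/9 = 2 - (X - 12/7)/9 = 2 - (-12/7 + X)/9 = 2 + (4/21 - X/9) = 46/21 - X/9)
√(a(213, 154) + 32378) = √((46/21 - ⅑*154) + 32378) = √((46/21 - 154/9) + 32378) = √(-940/63 + 32378) = √(2038874/63) = √14272118/21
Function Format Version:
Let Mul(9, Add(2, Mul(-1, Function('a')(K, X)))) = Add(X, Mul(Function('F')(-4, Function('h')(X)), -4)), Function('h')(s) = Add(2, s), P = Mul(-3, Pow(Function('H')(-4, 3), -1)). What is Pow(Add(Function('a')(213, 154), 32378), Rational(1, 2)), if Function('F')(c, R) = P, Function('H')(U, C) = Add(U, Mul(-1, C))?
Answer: Mul(Rational(1, 21), Pow(14272118, Rational(1, 2))) ≈ 179.90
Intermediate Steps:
P = Rational(3, 7) (P = Mul(-3, Pow(Add(-4, Mul(-1, 3)), -1)) = Mul(-3, Pow(Add(-4, -3), -1)) = Mul(-3, Pow(-7, -1)) = Mul(-3, Rational(-1, 7)) = Rational(3, 7) ≈ 0.42857)
Function('F')(c, R) = Rational(3, 7)
Function('a')(K, X) = Add(Rational(46, 21), Mul(Rational(-1, 9), X)) (Function('a')(K, X) = Add(2, Mul(Rational(-1, 9), Add(X, Mul(Rational(3, 7), -4)))) = Add(2, Mul(Rational(-1, 9), Add(X, Rational(-12, 7)))) = Add(2, Mul(Rational(-1, 9), Add(Rational(-12, 7), X))) = Add(2, Add(Rational(4, 21), Mul(Rational(-1, 9), X))) = Add(Rational(46, 21), Mul(Rational(-1, 9), X)))
Pow(Add(Function('a')(213, 154), 32378), Rational(1, 2)) = Pow(Add(Add(Rational(46, 21), Mul(Rational(-1, 9), 154)), 32378), Rational(1, 2)) = Pow(Add(Add(Rational(46, 21), Rational(-154, 9)), 32378), Rational(1, 2)) = Pow(Add(Rational(-940, 63), 32378), Rational(1, 2)) = Pow(Rational(2038874, 63), Rational(1, 2)) = Mul(Rational(1, 21), Pow(14272118, Rational(1, 2)))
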